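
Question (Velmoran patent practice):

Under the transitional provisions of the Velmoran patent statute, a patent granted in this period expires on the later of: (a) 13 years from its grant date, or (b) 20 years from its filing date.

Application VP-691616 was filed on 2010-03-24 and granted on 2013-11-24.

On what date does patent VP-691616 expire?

(a) grant + 13 years → 24 November 2026.
(b) filing + 20 years → 24 March 2030.
Later of the two: 24 March 2030.

March 24, 2030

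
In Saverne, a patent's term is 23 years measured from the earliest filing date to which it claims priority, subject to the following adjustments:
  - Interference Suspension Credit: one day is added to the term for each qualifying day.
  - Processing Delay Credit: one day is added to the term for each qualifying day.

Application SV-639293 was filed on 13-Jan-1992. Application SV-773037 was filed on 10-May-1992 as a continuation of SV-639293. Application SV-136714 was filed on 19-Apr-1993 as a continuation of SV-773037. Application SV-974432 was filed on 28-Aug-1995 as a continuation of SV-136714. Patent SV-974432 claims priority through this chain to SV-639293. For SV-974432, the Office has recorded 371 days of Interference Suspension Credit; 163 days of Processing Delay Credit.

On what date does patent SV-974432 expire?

2016-06-30

Earliest priority filing: 13 January 1992.
Base term: 13 January 1992 + 23 years → 13 January 2015.
Interference Suspension Credit: +371 days → 19 January 2016.
Processing Delay Credit: +163 days → 30 June 2016.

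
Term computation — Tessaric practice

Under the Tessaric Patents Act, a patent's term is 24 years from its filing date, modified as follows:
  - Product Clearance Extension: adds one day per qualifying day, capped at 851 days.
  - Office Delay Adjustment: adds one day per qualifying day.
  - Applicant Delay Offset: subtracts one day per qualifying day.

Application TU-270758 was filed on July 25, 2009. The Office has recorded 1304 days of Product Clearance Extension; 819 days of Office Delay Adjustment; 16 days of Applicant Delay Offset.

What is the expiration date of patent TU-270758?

2038-02-03

Base term: filing date + 24 years → 25 July 2033.
Product Clearance Extension: 1304 days claimed exceeds the 851-day cap, so +851 days → 23 November 2035.
Office Delay Adjustment: +819 days → 19 February 2038.
Applicant Delay Offset: −16 days → 3 February 2038.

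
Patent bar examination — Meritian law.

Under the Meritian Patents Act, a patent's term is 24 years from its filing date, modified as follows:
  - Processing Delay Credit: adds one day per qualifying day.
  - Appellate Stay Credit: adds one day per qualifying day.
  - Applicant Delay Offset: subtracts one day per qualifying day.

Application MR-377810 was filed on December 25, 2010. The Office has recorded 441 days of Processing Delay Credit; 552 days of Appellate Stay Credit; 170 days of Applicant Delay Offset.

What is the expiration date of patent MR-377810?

March 27, 2037

Base term: filing date + 24 years → 25 December 2034.
Processing Delay Credit: +441 days → 10 March 2036.
Appellate Stay Credit: +552 days → 13 September 2037.
Applicant Delay Offset: −170 days → 27 March 2037.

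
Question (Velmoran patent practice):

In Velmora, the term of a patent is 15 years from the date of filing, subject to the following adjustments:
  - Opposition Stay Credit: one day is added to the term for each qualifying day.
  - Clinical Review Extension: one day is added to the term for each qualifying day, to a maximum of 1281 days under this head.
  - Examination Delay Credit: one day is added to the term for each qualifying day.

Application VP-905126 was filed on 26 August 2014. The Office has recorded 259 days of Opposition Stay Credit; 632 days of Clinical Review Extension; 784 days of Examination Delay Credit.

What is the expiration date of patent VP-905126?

Base term: filing date + 15 years → 26 August 2029.
Opposition Stay Credit: +259 days → 12 May 2030.
Clinical Review Extension: 632 days (within the 1281-day cap) → +632 days → 3 February 2032.
Examination Delay Credit: +784 days → 28 March 2034.

March 28, 2034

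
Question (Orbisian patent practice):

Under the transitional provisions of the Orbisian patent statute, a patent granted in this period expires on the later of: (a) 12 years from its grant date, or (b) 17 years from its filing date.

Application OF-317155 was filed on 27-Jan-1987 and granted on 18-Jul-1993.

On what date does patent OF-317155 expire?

July 18, 2005

(a) grant + 12 years → 18 July 2005.
(b) filing + 17 years → 27 January 2004.
Later of the two: 18 July 2005.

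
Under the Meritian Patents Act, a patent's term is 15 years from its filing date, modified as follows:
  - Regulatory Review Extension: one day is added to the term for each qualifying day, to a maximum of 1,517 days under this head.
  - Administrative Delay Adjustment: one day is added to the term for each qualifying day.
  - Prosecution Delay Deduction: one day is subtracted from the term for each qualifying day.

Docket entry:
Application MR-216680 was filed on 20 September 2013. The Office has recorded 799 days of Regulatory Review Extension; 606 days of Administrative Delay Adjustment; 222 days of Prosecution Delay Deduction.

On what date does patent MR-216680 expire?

2031-12-17

Base term: filing date + 15 years → 20 September 2028.
Regulatory Review Extension: 799 days (within the 1517-day cap) → +799 days → 28 November 2030.
Administrative Delay Adjustment: +606 days → 26 July 2032.
Prosecution Delay Deduction: −222 days → 17 December 2031.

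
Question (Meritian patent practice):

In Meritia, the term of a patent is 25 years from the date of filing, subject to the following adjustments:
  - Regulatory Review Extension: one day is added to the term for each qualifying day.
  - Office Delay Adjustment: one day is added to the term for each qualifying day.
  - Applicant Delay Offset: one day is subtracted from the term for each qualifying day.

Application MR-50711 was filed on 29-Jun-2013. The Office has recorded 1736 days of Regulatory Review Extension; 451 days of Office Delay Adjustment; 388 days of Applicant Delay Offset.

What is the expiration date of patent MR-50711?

Base term: filing date + 25 years → 29 June 2038.
Regulatory Review Extension: +1736 days → 31 March 2043.
Office Delay Adjustment: +451 days → 24 June 2044.
Applicant Delay Offset: −388 days → 2 June 2043.

June 2, 2043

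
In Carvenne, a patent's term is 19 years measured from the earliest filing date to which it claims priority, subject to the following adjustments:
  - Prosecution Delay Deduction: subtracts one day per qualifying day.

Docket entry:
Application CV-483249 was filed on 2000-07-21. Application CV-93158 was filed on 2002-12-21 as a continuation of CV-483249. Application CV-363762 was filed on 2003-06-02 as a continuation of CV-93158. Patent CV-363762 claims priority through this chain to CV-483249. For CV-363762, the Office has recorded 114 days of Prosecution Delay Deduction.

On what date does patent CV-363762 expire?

Earliest priority filing: 21 July 2000.
Base term: 21 July 2000 + 19 years → 21 July 2019.
Prosecution Delay Deduction: −114 days → 29 March 2019.

March 29, 2019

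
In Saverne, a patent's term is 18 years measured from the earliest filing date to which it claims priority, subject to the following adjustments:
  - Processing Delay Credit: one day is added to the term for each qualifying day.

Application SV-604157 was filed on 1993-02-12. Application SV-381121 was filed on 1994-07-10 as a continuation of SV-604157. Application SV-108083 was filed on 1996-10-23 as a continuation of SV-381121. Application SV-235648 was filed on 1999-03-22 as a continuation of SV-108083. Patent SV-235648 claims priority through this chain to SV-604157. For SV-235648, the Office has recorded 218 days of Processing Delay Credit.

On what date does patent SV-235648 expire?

Earliest priority filing: 12 February 1993.
Base term: 12 February 1993 + 18 years → 12 February 2011.
Processing Delay Credit: +218 days → 18 September 2011.

2011-09-18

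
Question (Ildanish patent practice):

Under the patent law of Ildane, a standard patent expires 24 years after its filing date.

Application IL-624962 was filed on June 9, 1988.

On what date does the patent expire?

Filing date + 24 years → 9 June 2012.

June 9, 2012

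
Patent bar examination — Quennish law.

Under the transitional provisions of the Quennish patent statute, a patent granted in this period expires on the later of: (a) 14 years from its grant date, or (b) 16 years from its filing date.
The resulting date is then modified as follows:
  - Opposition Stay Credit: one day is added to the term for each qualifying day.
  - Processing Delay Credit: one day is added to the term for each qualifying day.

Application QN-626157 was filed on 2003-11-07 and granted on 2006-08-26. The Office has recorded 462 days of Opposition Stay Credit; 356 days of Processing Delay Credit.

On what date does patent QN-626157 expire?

November 22, 2022

(a) grant + 14 years → 26 August 2020.
(b) filing + 16 years → 7 November 2019.
Later of the two: 26 August 2020.
Opposition Stay Credit: +462 days → 1 December 2021.
Processing Delay Credit: +356 days → 22 November 2022.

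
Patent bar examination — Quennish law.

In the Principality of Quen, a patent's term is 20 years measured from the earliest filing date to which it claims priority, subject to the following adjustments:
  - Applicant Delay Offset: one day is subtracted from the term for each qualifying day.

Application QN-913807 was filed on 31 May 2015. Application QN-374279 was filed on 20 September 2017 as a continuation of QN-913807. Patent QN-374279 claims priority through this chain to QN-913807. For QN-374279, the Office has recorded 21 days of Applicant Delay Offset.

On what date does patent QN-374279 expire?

Earliest priority filing: 31 May 2015.
Base term: 31 May 2015 + 20 years → 31 May 2035.
Applicant Delay Offset: −21 days → 10 May 2035.

May 10, 2035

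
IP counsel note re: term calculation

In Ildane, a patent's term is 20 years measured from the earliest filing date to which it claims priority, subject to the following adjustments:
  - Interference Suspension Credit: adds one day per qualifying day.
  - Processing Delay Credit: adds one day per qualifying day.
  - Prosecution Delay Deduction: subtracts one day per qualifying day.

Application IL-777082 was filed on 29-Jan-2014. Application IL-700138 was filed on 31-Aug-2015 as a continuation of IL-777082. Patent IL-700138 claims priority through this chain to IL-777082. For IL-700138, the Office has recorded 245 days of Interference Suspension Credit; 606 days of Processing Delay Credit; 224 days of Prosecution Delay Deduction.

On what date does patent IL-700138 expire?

Earliest priority filing: 29 January 2014.
Base term: 29 January 2014 + 20 years → 29 January 2034.
Interference Suspension Credit: +245 days → 1 October 2034.
Processing Delay Credit: +606 days → 29 May 2036.
Prosecution Delay Deduction: −224 days → 18 October 2035.

October 18, 2035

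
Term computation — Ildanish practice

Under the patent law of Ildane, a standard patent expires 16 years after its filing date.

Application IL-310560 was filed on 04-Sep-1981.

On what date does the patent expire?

Filing date + 16 years → 4 September 1997.

1997-09-04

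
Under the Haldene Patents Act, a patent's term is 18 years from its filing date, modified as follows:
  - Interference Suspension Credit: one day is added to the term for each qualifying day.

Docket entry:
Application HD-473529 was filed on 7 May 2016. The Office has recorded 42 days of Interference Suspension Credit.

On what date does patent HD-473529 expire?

Base term: filing date + 18 years → 7 May 2034.
Interference Suspension Credit: +42 days → 18 June 2034.

June 18, 2034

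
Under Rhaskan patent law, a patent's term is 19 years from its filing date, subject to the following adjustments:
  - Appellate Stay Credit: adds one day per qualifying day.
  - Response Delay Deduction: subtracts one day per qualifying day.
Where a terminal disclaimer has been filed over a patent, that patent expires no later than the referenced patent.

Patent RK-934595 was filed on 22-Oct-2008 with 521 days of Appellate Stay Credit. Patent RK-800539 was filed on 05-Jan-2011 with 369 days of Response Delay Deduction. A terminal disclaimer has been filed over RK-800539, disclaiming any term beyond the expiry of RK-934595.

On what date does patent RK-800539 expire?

2029-01-01

Natural term of RK-800539:
  Base: filing + 19 years → 5 January 2030.
  Response Delay Deduction: −369 days → 1 January 2029.
Expiry of referenced patent RK-934595:
  Base: filing + 19 years → 22 October 2027.
  Appellate Stay Credit: +521 days → 26 March 2029.
Terminal disclaimer: RK-800539 expires on the earlier of 1 January 2029 and 26 March 2029.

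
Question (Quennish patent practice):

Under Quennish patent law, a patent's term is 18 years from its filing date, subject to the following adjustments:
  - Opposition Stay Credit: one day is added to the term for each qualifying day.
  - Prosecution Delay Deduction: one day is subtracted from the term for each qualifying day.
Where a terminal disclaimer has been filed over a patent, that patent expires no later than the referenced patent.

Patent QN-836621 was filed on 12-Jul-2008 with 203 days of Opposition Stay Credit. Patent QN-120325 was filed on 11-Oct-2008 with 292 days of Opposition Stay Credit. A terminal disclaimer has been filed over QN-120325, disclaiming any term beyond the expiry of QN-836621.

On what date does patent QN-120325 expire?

January 31, 2027

Natural term of QN-120325:
  Base: filing + 18 years → 11 October 2026.
  Opposition Stay Credit: +292 days → 30 July 2027.
Expiry of referenced patent QN-836621:
  Base: filing + 18 years → 12 July 2026.
  Opposition Stay Credit: +203 days → 31 January 2027.
Terminal disclaimer: QN-120325 expires on the earlier of 30 July 2027 and 31 January 2027.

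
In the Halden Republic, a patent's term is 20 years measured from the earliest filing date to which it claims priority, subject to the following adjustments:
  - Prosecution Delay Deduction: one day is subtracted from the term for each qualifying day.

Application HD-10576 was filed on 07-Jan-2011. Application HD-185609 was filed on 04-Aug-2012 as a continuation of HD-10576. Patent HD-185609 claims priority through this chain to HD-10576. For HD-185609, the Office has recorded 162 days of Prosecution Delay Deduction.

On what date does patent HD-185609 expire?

July 29, 2030

Earliest priority filing: 7 January 2011.
Base term: 7 January 2011 + 20 years → 7 January 2031.
Prosecution Delay Deduction: −162 days → 29 July 2030.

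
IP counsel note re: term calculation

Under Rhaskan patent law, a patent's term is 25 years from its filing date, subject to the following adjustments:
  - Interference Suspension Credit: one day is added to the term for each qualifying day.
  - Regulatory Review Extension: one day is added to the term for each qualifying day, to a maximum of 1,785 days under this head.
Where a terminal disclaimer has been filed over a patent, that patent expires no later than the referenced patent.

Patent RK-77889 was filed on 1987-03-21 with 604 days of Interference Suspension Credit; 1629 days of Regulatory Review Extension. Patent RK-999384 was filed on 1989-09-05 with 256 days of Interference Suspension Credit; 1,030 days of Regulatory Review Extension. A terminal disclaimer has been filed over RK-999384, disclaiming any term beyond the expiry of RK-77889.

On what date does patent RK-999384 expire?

Natural term of RK-999384:
  Base: filing + 25 years → 5 September 2014.
  Interference Suspension Credit: +256 days → 19 May 2015.
  Regulatory Review Extension: 1030 days (within the 1785-day cap) → +1030 days → 14 March 2018.
Expiry of referenced patent RK-77889:
  Base: filing + 25 years → 21 March 2012.
  Interference Suspension Credit: +604 days → 15 November 2013.
  Regulatory Review Extension: 1629 days (within the 1785-day cap) → +1629 days → 2 May 2018.
Terminal disclaimer: RK-999384 expires on the earlier of 14 March 2018 and 2 May 2018.

March 14, 2018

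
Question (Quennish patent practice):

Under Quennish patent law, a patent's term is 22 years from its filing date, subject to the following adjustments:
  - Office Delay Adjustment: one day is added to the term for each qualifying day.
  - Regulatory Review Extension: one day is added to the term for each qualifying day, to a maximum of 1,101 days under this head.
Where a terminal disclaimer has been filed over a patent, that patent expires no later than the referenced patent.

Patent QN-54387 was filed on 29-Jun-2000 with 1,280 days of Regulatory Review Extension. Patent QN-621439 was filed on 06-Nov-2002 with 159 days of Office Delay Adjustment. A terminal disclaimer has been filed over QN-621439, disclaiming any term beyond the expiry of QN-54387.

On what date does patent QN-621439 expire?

Natural term of QN-621439:
  Base: filing + 22 years → 6 November 2024.
  Office Delay Adjustment: +159 days → 14 April 2025.
Expiry of referenced patent QN-54387:
  Base: filing + 22 years → 29 June 2022.
  Regulatory Review Extension: 1280 days claimed exceeds the 1101-day cap, so +1101 days → 4 July 2025.
Terminal disclaimer: QN-621439 expires on the earlier of 14 April 2025 and 4 July 2025.

2025-04-14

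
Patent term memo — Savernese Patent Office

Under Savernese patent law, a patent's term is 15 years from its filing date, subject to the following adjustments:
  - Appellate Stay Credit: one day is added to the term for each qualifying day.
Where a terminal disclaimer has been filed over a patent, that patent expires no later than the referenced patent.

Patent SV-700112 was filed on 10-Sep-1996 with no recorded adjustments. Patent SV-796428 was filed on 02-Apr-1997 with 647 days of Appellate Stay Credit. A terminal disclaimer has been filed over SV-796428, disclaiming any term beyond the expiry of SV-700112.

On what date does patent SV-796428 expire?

2011-09-10

Natural term of SV-796428:
  Base: filing + 15 years → 2 April 2012.
  Appellate Stay Credit: +647 days → 9 January 2014.
Expiry of referenced patent SV-700112:
  Base: filing + 15 years → 10 September 2011.
Terminal disclaimer: SV-796428 expires on the earlier of 9 January 2014 and 10 September 2011.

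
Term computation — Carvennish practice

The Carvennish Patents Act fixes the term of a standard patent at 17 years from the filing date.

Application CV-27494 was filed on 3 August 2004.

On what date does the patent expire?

Filing date + 17 years → 3 August 2021.

2021-08-03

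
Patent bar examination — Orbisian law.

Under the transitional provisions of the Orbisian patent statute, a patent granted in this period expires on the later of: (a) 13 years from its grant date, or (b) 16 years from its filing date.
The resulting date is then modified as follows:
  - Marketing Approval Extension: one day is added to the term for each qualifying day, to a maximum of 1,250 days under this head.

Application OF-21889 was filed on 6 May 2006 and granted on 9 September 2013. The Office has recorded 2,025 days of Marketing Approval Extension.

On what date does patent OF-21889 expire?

2030-02-10

(a) grant + 13 years → 9 September 2026.
(b) filing + 16 years → 6 May 2022.
Later of the two: 9 September 2026.
Marketing Approval Extension: 2025 days claimed exceeds the 1250-day cap, so +1250 days → 10 February 2030.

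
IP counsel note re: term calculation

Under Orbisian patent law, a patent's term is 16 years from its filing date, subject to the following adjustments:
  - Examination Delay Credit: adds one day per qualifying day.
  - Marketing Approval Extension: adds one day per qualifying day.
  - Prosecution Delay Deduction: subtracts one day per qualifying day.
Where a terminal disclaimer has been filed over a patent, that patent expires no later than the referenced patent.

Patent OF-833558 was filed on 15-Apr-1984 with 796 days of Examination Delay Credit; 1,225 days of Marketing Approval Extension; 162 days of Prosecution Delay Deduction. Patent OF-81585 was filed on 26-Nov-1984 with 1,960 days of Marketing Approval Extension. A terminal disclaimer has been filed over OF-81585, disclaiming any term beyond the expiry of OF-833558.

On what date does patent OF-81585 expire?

Natural term of OF-81585:
  Base: filing + 16 years → 26 November 2000.
  Marketing Approval Extension: +1960 days → 9 April 2006.
Expiry of referenced patent OF-833558:
  Base: filing + 16 years → 15 April 2000.
  Examination Delay Credit: +796 days → 20 June 2002.
  Marketing Approval Extension: +1225 days → 27 October 2005.
  Prosecution Delay Deduction: −162 days → 18 May 2005.
Terminal disclaimer: OF-81585 expires on the earlier of 9 April 2006 and 18 May 2005.

2005-05-18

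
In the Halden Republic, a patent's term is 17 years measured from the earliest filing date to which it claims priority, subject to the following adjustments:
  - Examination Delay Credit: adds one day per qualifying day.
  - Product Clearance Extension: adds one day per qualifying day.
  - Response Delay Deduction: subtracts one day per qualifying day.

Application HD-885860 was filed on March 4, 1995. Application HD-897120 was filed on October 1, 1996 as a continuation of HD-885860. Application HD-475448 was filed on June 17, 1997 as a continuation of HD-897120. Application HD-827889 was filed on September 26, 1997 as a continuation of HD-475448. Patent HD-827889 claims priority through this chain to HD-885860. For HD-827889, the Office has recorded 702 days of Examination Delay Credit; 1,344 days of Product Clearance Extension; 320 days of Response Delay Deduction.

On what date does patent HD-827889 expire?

Earliest priority filing: 4 March 1995.
Base term: 4 March 1995 + 17 years → 4 March 2012.
Examination Delay Credit: +702 days → 4 February 2014.
Product Clearance Extension: +1344 days → 10 October 2017.
Response Delay Deduction: −320 days → 24 November 2016.

November 24, 2016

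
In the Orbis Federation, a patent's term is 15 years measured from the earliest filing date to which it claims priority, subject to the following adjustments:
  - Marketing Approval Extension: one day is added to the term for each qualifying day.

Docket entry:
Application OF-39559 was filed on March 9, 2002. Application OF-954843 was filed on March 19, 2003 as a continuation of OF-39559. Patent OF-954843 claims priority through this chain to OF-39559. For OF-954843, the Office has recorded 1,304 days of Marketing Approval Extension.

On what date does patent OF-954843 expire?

October 3, 2020

Earliest priority filing: 9 March 2002.
Base term: 9 March 2002 + 15 years → 9 March 2017.
Marketing Approval Extension: +1304 days → 3 October 2020.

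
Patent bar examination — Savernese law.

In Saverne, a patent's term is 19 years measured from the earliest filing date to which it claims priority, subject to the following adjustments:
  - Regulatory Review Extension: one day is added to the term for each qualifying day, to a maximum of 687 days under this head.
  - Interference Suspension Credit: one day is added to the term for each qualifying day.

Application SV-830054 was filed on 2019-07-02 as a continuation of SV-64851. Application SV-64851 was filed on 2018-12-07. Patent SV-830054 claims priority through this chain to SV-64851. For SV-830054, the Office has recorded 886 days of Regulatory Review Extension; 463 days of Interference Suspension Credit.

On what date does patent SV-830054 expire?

Earliest priority filing: 7 December 2018.
Base term: 7 December 2018 + 19 years → 7 December 2037.
Regulatory Review Extension: 886 days claimed exceeds the 687-day cap, so +687 days → 25 October 2039.
Interference Suspension Credit: +463 days → 30 January 2041.

2041-01-30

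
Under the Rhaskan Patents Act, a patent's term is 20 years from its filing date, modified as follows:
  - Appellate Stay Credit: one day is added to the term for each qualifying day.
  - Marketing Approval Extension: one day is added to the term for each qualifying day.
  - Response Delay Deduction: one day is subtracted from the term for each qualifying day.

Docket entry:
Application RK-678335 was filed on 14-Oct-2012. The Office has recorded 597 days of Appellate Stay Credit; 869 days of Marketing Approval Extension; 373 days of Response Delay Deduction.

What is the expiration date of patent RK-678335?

October 12, 2035

Base term: filing date + 20 years → 14 October 2032.
Appellate Stay Credit: +597 days → 3 June 2034.
Marketing Approval Extension: +869 days → 19 October 2036.
Response Delay Deduction: −373 days → 12 October 2035.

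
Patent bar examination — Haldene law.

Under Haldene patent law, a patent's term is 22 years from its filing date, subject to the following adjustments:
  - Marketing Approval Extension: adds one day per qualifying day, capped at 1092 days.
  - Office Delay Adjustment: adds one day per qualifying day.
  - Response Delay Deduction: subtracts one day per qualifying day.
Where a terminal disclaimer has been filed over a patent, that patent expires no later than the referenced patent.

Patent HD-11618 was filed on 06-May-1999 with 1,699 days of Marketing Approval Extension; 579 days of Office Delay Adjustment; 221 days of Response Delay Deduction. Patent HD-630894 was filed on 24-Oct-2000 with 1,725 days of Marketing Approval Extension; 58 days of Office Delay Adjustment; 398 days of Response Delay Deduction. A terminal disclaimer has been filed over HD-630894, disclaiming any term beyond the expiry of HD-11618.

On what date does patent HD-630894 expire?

Natural term of HD-630894:
  Base: filing + 22 years → 24 October 2022.
  Marketing Approval Extension: 1725 days claimed exceeds the 1092-day cap, so +1092 days → 20 October 2025.
  Office Delay Adjustment: +58 days → 17 December 2025.
  Response Delay Deduction: −398 days → 14 November 2024.
Expiry of referenced patent HD-11618:
  Base: filing + 22 years → 6 May 2021.
  Marketing Approval Extension: 1699 days claimed exceeds the 1092-day cap, so +1092 days → 2 May 2024.
  Office Delay Adjustment: +579 days → 2 December 2025.
  Response Delay Deduction: −221 days → 25 April 2025.
Terminal disclaimer: HD-630894 expires on the earlier of 14 November 2024 and 25 April 2025.

2024-11-14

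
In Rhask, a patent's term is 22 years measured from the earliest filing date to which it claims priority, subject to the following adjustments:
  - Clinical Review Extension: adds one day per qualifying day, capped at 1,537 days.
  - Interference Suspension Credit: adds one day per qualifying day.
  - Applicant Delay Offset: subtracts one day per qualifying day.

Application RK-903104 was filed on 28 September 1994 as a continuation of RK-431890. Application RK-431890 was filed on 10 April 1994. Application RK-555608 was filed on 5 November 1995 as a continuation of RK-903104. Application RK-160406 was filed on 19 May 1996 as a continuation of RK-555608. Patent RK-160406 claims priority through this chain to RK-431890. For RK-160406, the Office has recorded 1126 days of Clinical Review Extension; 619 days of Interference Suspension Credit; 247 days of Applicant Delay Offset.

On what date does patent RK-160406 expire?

Earliest priority filing: 10 April 1994.
Base term: 10 April 1994 + 22 years → 10 April 2016.
Clinical Review Extension: 1126 days (within the 1537-day cap) → +1126 days → 11 May 2019.
Interference Suspension Credit: +619 days → 19 January 2021.
Applicant Delay Offset: −247 days → 17 May 2020.

May 17, 2020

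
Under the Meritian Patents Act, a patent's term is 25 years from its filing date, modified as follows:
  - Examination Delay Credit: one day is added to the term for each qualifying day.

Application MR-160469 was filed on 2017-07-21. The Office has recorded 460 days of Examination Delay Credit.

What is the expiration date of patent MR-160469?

2043-10-24

Base term: filing date + 25 years → 21 July 2042.
Examination Delay Credit: +460 days → 24 October 2043.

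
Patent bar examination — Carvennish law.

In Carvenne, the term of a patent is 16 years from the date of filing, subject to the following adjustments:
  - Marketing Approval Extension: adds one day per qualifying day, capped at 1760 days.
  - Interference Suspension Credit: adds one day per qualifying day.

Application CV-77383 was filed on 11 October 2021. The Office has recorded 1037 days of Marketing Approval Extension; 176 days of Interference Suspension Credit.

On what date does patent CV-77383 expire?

Base term: filing date + 16 years → 11 October 2037.
Marketing Approval Extension: 1037 days (within the 1760-day cap) → +1037 days → 13 August 2040.
Interference Suspension Credit: +176 days → 5 February 2041.

2041-02-05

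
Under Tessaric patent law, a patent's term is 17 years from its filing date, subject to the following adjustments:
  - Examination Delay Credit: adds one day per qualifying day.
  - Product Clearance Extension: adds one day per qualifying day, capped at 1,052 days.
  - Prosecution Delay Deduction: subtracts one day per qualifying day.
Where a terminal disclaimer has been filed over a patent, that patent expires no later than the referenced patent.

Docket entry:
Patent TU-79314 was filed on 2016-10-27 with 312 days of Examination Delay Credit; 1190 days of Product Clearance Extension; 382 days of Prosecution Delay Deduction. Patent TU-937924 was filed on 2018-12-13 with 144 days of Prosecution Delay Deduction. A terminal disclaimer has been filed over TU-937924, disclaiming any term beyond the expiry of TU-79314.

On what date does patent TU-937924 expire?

Natural term of TU-937924:
  Base: filing + 17 years → 13 December 2035.
  Prosecution Delay Deduction: −144 days → 22 July 2035.
Expiry of referenced patent TU-79314:
  Base: filing + 17 years → 27 October 2033.
  Examination Delay Credit: +312 days → 4 September 2034.
  Product Clearance Extension: 1190 days claimed exceeds the 1052-day cap, so +1052 days → 22 July 2037.
  Prosecution Delay Deduction: −382 days → 5 July 2036.
Terminal disclaimer: TU-937924 expires on the earlier of 22 July 2035 and 5 July 2036.

2035-07-22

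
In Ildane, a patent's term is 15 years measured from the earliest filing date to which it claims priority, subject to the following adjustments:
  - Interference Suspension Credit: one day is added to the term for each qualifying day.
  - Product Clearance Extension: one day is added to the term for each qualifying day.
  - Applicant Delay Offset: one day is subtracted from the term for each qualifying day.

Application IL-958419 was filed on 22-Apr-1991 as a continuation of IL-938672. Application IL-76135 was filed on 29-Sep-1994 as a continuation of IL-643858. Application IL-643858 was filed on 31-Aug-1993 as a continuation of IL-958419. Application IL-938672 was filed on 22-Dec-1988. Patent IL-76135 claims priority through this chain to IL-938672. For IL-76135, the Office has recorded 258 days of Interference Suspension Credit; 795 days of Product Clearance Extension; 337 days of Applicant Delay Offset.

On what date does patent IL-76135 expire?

Earliest priority filing: 22 December 1988.
Base term: 22 December 1988 + 15 years → 22 December 2003.
Interference Suspension Credit: +258 days → 5 September 2004.
Product Clearance Extension: +795 days → 9 November 2006.
Applicant Delay Offset: −337 days → 7 December 2005.

December 7, 2005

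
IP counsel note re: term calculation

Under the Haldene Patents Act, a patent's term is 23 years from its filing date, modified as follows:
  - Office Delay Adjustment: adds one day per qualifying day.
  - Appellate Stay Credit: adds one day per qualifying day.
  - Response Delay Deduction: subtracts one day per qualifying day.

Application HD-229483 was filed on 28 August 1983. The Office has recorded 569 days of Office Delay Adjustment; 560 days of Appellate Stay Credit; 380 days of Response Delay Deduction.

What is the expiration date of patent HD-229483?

Base term: filing date + 23 years → 28 August 2006.
Office Delay Adjustment: +569 days → 19 March 2008.
Appellate Stay Credit: +560 days → 30 September 2009.
Response Delay Deduction: −380 days → 15 September 2008.

2008-09-15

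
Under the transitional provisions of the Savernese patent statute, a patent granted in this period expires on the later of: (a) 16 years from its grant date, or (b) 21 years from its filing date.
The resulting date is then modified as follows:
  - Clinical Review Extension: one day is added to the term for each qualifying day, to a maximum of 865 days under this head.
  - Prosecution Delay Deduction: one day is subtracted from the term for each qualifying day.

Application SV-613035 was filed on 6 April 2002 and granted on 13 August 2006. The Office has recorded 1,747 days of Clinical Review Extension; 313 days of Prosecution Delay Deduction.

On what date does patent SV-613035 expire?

(a) grant + 16 years → 13 August 2022.
(b) filing + 21 years → 6 April 2023.
Later of the two: 6 April 2023.
Clinical Review Extension: 1747 days claimed exceeds the 865-day cap, so +865 days → 18 August 2025.
Prosecution Delay Deduction: −313 days → 9 October 2024.

2024-10-09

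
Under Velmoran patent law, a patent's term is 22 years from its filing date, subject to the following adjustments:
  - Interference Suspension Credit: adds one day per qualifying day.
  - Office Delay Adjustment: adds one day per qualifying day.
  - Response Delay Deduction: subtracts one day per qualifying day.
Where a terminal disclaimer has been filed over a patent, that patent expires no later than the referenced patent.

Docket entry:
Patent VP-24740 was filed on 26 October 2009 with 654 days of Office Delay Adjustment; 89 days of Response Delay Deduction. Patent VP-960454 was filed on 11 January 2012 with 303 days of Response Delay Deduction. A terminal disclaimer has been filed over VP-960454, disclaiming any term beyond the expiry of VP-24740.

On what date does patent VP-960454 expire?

2033-03-14

Natural term of VP-960454:
  Base: filing + 22 years → 11 January 2034.
  Response Delay Deduction: −303 days → 14 March 2033.
Expiry of referenced patent VP-24740:
  Base: filing + 22 years → 26 October 2031.
  Office Delay Adjustment: +654 days → 10 August 2033.
  Response Delay Deduction: −89 days → 13 May 2033.
Terminal disclaimer: VP-960454 expires on the earlier of 14 March 2033 and 13 May 2033.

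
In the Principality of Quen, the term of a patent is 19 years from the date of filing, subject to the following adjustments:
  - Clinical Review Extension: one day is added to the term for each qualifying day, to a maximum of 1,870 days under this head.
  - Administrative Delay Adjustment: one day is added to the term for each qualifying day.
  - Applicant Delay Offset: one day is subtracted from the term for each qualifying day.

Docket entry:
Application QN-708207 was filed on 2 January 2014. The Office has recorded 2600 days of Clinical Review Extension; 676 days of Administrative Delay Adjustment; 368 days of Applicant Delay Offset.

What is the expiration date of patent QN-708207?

Base term: filing date + 19 years → 2 January 2033.
Clinical Review Extension: 2600 days claimed exceeds the 1870-day cap, so +1870 days → 15 February 2038.
Administrative Delay Adjustment: +676 days → 23 December 2039.
Applicant Delay Offset: −368 days → 20 December 2038.

2038-12-20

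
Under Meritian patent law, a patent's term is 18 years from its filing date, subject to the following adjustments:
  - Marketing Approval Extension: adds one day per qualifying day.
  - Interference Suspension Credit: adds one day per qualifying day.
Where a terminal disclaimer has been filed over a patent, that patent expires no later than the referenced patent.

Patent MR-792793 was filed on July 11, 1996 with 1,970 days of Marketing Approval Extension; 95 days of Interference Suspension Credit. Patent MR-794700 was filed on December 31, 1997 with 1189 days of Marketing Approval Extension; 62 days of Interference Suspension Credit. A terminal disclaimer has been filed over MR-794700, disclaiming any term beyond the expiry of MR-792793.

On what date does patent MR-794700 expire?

2019-06-04

Natural term of MR-794700:
  Base: filing + 18 years → 31 December 2015.
  Marketing Approval Extension: +1189 days → 3 April 2019.
  Interference Suspension Credit: +62 days → 4 June 2019.
Expiry of referenced patent MR-792793:
  Base: filing + 18 years → 11 July 2014.
  Marketing Approval Extension: +1970 days → 2 December 2019.
  Interference Suspension Credit: +95 days → 6 March 2020.
Terminal disclaimer: MR-794700 expires on the earlier of 4 June 2019 and 6 March 2020.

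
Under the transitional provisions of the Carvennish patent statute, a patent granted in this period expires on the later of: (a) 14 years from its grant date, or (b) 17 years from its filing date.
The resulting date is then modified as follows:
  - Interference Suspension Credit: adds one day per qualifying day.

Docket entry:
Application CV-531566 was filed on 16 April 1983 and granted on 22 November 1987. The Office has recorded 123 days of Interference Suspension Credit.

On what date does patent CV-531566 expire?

March 25, 2002

(a) grant + 14 years → 22 November 2001.
(b) filing + 17 years → 16 April 2000.
Later of the two: 22 November 2001.
Interference Suspension Credit: +123 days → 25 March 2002.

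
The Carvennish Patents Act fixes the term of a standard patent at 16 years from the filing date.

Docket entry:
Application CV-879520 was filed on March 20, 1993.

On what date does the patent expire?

Filing date + 16 years → 20 March 2009.

March 20, 2009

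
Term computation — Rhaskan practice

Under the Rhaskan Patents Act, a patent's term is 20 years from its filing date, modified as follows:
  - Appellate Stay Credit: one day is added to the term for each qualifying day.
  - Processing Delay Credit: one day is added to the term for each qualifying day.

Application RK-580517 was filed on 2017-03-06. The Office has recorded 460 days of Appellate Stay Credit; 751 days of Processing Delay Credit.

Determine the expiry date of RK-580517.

Base term: filing date + 20 years → 6 March 2037.
Appellate Stay Credit: +460 days → 9 June 2038.
Processing Delay Credit: +751 days → 29 June 2040.

June 29, 2040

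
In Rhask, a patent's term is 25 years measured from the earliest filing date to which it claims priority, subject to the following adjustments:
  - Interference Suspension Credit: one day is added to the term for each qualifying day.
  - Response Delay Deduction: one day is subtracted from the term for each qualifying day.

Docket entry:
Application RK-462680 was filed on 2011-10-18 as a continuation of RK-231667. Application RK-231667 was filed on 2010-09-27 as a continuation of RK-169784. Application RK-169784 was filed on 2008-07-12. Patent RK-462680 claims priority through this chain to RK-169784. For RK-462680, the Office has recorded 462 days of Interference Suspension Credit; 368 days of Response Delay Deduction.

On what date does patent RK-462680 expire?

Earliest priority filing: 12 July 2008.
Base term: 12 July 2008 + 25 years → 12 July 2033.
Interference Suspension Credit: +462 days → 17 October 2034.
Response Delay Deduction: −368 days → 14 October 2033.

October 14, 2033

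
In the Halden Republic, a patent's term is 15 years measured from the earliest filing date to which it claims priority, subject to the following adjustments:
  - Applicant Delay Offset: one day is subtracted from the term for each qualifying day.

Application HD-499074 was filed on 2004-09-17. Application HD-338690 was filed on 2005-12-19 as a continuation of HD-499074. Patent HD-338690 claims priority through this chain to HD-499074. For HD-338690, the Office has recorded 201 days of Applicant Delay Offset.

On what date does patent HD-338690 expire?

2019-02-28

Earliest priority filing: 17 September 2004.
Base term: 17 September 2004 + 15 years → 17 September 2019.
Applicant Delay Offset: −201 days → 28 February 2019.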